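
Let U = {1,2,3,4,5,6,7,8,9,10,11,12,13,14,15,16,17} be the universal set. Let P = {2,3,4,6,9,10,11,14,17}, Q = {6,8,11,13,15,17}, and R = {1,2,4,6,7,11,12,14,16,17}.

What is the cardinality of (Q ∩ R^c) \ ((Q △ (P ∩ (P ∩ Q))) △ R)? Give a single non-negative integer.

0

R^c = {3,5,8,9,10,13,15}
Q ∩ R^c = {8,13,15}
P ∩ Q = {6,11,17}
P ∩ (P ∩ Q) = {6,11,17}
Q △ (P ∩ (P ∩ Q)) = {8,13,15}
(Q △ (P ∩ (P ∩ Q))) △ R = {1,2,4,6,7,8,11,12,13,14,15,16,17}
(Q ∩ R^c) \ ((Q △ (P ∩ (P ∩ Q))) △ R) = {}
|(Q ∩ R^c) \ ((Q △ (P ∩ (P ∩ Q))) △ R)| = 0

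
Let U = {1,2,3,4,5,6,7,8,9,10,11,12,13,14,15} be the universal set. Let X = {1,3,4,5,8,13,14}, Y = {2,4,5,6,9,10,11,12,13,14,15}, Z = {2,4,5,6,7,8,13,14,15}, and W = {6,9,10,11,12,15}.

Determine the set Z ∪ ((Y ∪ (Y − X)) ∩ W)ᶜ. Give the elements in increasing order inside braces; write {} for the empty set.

{1,2,3,4,5,6,7,8,13,14,15}

Y − X = {2,6,9,10,11,12,15}
Y ∪ (Y − X) = {2,4,5,6,9,10,11,12,13,14,15}
(Y ∪ (Y − X)) ∩ W = {6,9,10,11,12,15}
((Y ∪ (Y − X)) ∩ W)ᶜ = {1,2,3,4,5,7,8,13,14}
Z ∪ ((Y ∪ (Y − X)) ∩ W)ᶜ = {1,2,3,4,5,6,7,8,13,14,15}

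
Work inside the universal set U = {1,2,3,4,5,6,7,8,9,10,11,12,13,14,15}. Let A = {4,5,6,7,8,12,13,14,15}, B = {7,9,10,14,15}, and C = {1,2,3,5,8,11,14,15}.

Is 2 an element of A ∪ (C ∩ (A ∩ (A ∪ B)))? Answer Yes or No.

2 ∉ A and 2 ∉ B, so 2 ∉ A ∪ B
2 ∉ A and 2 ∉ (A ∪ B), so 2 ∉ A ∩ (A ∪ B)
2 ∈ C and 2 ∉ (A ∩ (A ∪ B)), so 2 ∉ C ∩ (A ∩ (A ∪ B))
2 ∉ A and 2 ∉ (C ∩ (A ∩ (A ∪ B))), so 2 ∉ A ∪ (C ∩ (A ∩ (A ∪ B)))

No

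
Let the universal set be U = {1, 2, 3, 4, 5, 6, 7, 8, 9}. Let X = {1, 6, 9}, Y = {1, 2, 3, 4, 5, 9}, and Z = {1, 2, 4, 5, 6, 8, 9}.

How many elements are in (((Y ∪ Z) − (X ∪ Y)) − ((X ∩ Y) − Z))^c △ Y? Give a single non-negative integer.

2

Y ∪ Z = {1, 2, 3, 4, 5, 6, 8, 9}
X ∪ Y = {1, 2, 3, 4, 5, 6, 9}
(Y ∪ Z) − (X ∪ Y) = {8}
X ∩ Y = {1, 9}
(X ∩ Y) − Z = {}
((Y ∪ Z) − (X ∪ Y)) − ((X ∩ Y) − Z) = {8}
(((Y ∪ Z) − (X ∪ Y)) − ((X ∩ Y) − Z))^c = {1, 2, 3, 4, 5, 6, 7, 9}
(((Y ∪ Z) − (X ∪ Y)) − ((X ∩ Y) − Z))^c △ Y = {6, 7}
|(((Y ∪ Z) − (X ∪ Y)) − ((X ∩ Y) − Z))^c △ Y| = 2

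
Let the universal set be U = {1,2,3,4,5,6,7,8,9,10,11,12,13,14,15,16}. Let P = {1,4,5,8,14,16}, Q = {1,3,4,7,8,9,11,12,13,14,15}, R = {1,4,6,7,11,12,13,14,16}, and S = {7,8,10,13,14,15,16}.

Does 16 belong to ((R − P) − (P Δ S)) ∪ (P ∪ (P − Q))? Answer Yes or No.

16 ∈ R and 16 ∈ P, so 16 ∉ R − P
16 ∈ P and 16 ∈ S, so 16 ∉ P Δ S
16 ∉ (R − P) and 16 ∉ (P Δ S), so 16 ∉ (R − P) − (P Δ S)
16 ∈ P and 16 ∉ Q, so 16 ∈ P − Q
16 ∈ P and 16 ∈ (P − Q), so 16 ∈ P ∪ (P − Q)
16 ∉ ((R − P) − (P Δ S)) and 16 ∈ (P ∪ (P − Q)), so 16 ∈ ((R − P) − (P Δ S)) ∪ (P ∪ (P − Q))

Yes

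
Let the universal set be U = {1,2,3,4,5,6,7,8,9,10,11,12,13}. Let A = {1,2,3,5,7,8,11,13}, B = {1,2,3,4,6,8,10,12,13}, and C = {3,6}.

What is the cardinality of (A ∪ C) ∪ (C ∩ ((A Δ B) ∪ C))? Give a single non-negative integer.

A ∪ C = {1,2,3,5,6,7,8,11,13}
A Δ B = {4,5,6,7,10,11,12}
(A Δ B) ∪ C = {3,4,5,6,7,10,11,12}
C ∩ ((A Δ B) ∪ C) = {3,6}
(A ∪ C) ∪ (C ∩ ((A Δ B) ∪ C)) = {1,2,3,5,6,7,8,11,13}
|(A ∪ C) ∪ (C ∩ ((A Δ B) ∪ C))| = 9

9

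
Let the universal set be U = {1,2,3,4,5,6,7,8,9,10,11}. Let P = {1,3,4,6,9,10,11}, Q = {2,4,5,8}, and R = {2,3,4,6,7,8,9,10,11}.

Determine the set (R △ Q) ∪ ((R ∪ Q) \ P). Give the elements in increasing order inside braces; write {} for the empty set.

{2,3,5,6,7,8,9,10,11}

R △ Q = {3,5,6,7,9,10,11}
R ∪ Q = {2,3,4,5,6,7,8,9,10,11}
(R ∪ Q) \ P = {2,5,7,8}
(R △ Q) ∪ ((R ∪ Q) \ P) = {2,3,5,6,7,8,9,10,11}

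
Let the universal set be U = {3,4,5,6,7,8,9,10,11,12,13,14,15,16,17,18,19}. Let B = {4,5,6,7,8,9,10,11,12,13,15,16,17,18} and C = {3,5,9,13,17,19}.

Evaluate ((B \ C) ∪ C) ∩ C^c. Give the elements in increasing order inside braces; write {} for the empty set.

{4,6,7,8,10,11,12,15,16,18}

B \ C = {4,6,7,8,10,11,12,15,16,18}
(B \ C) ∪ C = {3,4,5,6,7,8,9,10,11,12,13,15,16,17,18,19}
C^c = {4,6,7,8,10,11,12,14,15,16,18}
((B \ C) ∪ C) ∩ C^c = {4,6,7,8,10,11,12,15,16,18}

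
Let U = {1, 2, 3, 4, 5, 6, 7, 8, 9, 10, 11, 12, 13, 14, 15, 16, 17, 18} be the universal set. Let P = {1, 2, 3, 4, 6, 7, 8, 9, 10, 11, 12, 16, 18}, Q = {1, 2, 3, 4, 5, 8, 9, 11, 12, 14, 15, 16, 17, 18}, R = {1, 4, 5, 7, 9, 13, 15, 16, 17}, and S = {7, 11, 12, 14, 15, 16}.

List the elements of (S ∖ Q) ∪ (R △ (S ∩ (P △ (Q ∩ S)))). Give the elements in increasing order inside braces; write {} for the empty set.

{1, 4, 5, 7, 9, 13, 14, 16, 17}

S ∖ Q = {7}
Q ∩ S = {11, 12, 14, 15, 16}
P △ (Q ∩ S) = {1, 2, 3, 4, 6, 7, 8, 9, 10, 14, 15, 18}
S ∩ (P △ (Q ∩ S)) = {7, 14, 15}
R △ (S ∩ (P △ (Q ∩ S))) = {1, 4, 5, 9, 13, 14, 16, 17}
(S ∖ Q) ∪ (R △ (S ∩ (P △ (Q ∩ S)))) = {1, 4, 5, 7, 9, 13, 14, 16, 17}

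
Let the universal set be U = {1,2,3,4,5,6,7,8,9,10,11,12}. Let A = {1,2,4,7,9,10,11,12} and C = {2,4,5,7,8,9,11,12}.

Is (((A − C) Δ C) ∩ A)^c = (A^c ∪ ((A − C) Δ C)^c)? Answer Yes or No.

Yes

A − C = {1,10}
(A − C) Δ C = {1,2,4,5,7,8,9,10,11,12}
((A − C) Δ C) ∩ A = {1,2,4,7,9,10,11,12}
(((A − C) Δ C) ∩ A)^c = {3,5,6,8}
A^c = {3,5,6,8}
((A − C) Δ C)^c = {3,6}
A^c ∪ ((A − C) Δ C)^c = {3,5,6,8}
Both equal {3,5,6,8}, so (((A − C) Δ C) ∩ A)^c = A^c ∪ ((A − C) Δ C)^c.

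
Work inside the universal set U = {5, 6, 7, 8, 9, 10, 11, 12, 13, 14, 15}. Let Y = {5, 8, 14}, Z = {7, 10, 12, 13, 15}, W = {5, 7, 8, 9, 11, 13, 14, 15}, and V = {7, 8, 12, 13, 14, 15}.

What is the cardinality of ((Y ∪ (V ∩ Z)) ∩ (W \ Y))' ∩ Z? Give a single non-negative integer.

V ∩ Z = {7, 12, 13, 15}
Y ∪ (V ∩ Z) = {5, 7, 8, 12, 13, 14, 15}
W \ Y = {7, 9, 11, 13, 15}
(Y ∪ (V ∩ Z)) ∩ (W \ Y) = {7, 13, 15}
((Y ∪ (V ∩ Z)) ∩ (W \ Y))' = {5, 6, 8, 9, 10, 11, 12, 14}
((Y ∪ (V ∩ Z)) ∩ (W \ Y))' ∩ Z = {10, 12}
|((Y ∪ (V ∩ Z)) ∩ (W \ Y))' ∩ Z| = 2

2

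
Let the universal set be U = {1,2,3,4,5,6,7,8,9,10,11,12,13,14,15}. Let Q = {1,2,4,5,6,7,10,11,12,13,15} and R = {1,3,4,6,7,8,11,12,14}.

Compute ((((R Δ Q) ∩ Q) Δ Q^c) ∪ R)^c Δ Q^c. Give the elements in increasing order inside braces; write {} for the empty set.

R Δ Q = {2,3,5,8,10,13,14,15}
(R Δ Q) ∩ Q = {2,5,10,13,15}
Q^c = {3,8,9,14}
((R Δ Q) ∩ Q) Δ Q^c = {2,3,5,8,9,10,13,14,15}
(((R Δ Q) ∩ Q) Δ Q^c) ∪ R = {1,2,3,4,5,6,7,8,9,10,11,12,13,14,15}
((((R Δ Q) ∩ Q) Δ Q^c) ∪ R)^c = {}
((((R Δ Q) ∩ Q) Δ Q^c) ∪ R)^c Δ Q^c = {3,8,9,14}

{3,8,9,14}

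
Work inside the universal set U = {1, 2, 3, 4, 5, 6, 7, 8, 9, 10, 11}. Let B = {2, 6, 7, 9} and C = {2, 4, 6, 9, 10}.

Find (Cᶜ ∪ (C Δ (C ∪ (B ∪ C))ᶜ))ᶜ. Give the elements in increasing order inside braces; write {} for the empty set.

Cᶜ = {1, 3, 5, 7, 8, 11}
B ∪ C = {2, 4, 6, 7, 9, 10}
C ∪ (B ∪ C) = {2, 4, 6, 7, 9, 10}
(C ∪ (B ∪ C))ᶜ = {1, 3, 5, 8, 11}
C Δ (C ∪ (B ∪ C))ᶜ = {1, 2, 3, 4, 5, 6, 8, 9, 10, 11}
Cᶜ ∪ (C Δ (C ∪ (B ∪ C))ᶜ) = {1, 2, 3, 4, 5, 6, 7, 8, 9, 10, 11}
(Cᶜ ∪ (C Δ (C ∪ (B ∪ C))ᶜ))ᶜ = {}

{}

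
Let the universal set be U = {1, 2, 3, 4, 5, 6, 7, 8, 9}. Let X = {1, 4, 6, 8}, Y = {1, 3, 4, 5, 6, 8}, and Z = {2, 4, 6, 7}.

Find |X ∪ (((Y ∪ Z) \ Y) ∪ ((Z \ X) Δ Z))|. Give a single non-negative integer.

6

Y ∪ Z = {1, 2, 3, 4, 5, 6, 7, 8}
(Y ∪ Z) \ Y = {2, 7}
Z \ X = {2, 7}
(Z \ X) Δ Z = {4, 6}
((Y ∪ Z) \ Y) ∪ ((Z \ X) Δ Z) = {2, 4, 6, 7}
X ∪ (((Y ∪ Z) \ Y) ∪ ((Z \ X) Δ Z)) = {1, 2, 4, 6, 7, 8}
|X ∪ (((Y ∪ Z) \ Y) ∪ ((Z \ X) Δ Z))| = 6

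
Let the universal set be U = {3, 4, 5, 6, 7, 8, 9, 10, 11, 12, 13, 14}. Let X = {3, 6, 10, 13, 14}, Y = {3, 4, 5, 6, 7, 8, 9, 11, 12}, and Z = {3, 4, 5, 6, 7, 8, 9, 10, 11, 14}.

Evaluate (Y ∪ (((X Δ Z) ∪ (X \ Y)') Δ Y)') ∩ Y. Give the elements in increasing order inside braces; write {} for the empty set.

{3, 4, 5, 6, 7, 8, 9, 11, 12}

X Δ Z = {4, 5, 7, 8, 9, 11, 13}
X \ Y = {10, 13, 14}
(X \ Y)' = {3, 4, 5, 6, 7, 8, 9, 11, 12}
(X Δ Z) ∪ (X \ Y)' = {3, 4, 5, 6, 7, 8, 9, 11, 12, 13}
((X Δ Z) ∪ (X \ Y)') Δ Y = {13}
(((X Δ Z) ∪ (X \ Y)') Δ Y)' = {3, 4, 5, 6, 7, 8, 9, 10, 11, 12, 14}
Y ∪ (((X Δ Z) ∪ (X \ Y)') Δ Y)' = {3, 4, 5, 6, 7, 8, 9, 10, 11, 12, 14}
(Y ∪ (((X Δ Z) ∪ (X \ Y)') Δ Y)') ∩ Y = {3, 4, 5, 6, 7, 8, 9, 11, 12}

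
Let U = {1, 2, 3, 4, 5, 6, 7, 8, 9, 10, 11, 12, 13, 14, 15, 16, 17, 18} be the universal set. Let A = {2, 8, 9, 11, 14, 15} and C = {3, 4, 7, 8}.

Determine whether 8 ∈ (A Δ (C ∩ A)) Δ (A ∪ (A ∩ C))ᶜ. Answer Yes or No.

No

8 ∈ C and 8 ∈ A, so 8 ∈ C ∩ A
8 ∈ A and 8 ∈ (C ∩ A), so 8 ∉ A Δ (C ∩ A)
8 ∈ A and 8 ∈ C, so 8 ∈ A ∩ C
8 ∈ A and 8 ∈ (A ∩ C), so 8 ∈ A ∪ (A ∩ C)
8 ∉ (A ∪ (A ∩ C))ᶜ since 8 ∈ (A ∪ (A ∩ C))
8 ∉ (A Δ (C ∩ A)) and 8 ∉ (A ∪ (A ∩ C))ᶜ, so 8 ∉ (A Δ (C ∩ A)) Δ (A ∪ (A ∩ C))ᶜ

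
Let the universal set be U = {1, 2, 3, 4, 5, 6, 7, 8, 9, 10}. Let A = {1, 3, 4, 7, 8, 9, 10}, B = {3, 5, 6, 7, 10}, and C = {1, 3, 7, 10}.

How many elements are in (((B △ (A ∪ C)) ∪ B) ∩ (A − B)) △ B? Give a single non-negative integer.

A ∪ C = {1, 3, 4, 7, 8, 9, 10}
B △ (A ∪ C) = {1, 4, 5, 6, 8, 9}
(B △ (A ∪ C)) ∪ B = {1, 3, 4, 5, 6, 7, 8, 9, 10}
A − B = {1, 4, 8, 9}
((B △ (A ∪ C)) ∪ B) ∩ (A − B) = {1, 4, 8, 9}
(((B △ (A ∪ C)) ∪ B) ∩ (A − B)) △ B = {1, 3, 4, 5, 6, 7, 8, 9, 10}
|(((B △ (A ∪ C)) ∪ B) ∩ (A − B)) △ B| = 9

9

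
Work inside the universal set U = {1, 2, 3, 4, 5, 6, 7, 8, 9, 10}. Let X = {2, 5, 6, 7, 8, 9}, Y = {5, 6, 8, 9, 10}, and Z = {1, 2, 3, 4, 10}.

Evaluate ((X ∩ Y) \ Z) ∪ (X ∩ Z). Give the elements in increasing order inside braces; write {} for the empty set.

{2, 5, 6, 8, 9}

X ∩ Y = {5, 6, 8, 9}
(X ∩ Y) \ Z = {5, 6, 8, 9}
X ∩ Z = {2}
((X ∩ Y) \ Z) ∪ (X ∩ Z) = {2, 5, 6, 8, 9}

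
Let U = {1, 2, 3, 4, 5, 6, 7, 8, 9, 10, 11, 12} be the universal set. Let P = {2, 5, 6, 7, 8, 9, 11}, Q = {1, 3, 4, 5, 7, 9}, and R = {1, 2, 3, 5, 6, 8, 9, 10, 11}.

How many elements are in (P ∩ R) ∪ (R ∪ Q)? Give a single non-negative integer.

11

P ∩ R = {2, 5, 6, 8, 9, 11}
R ∪ Q = {1, 2, 3, 4, 5, 6, 7, 8, 9, 10, 11}
(P ∩ R) ∪ (R ∪ Q) = {1, 2, 3, 4, 5, 6, 7, 8, 9, 10, 11}
|(P ∩ R) ∪ (R ∪ Q)| = 11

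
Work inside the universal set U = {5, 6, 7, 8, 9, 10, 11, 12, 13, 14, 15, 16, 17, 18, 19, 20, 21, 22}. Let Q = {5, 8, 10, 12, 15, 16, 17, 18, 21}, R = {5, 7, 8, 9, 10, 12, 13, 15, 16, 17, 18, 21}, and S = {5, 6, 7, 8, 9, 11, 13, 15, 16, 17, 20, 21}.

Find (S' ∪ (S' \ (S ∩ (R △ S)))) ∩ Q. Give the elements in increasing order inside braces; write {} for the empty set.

{10, 12, 18}

S' = {10, 12, 14, 18, 19, 22}
R △ S = {6, 10, 11, 12, 18, 20}
S ∩ (R △ S) = {6, 11, 20}
S' \ (S ∩ (R △ S)) = {10, 12, 14, 18, 19, 22}
S' ∪ (S' \ (S ∩ (R △ S))) = {10, 12, 14, 18, 19, 22}
(S' ∪ (S' \ (S ∩ (R △ S)))) ∩ Q = {10, 12, 18}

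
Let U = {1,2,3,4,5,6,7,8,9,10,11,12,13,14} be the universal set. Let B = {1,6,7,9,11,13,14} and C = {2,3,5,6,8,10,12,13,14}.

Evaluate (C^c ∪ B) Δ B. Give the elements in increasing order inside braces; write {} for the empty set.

C^c = {1,4,7,9,11}
C^c ∪ B = {1,4,6,7,9,11,13,14}
(C^c ∪ B) Δ B = {4}

{4}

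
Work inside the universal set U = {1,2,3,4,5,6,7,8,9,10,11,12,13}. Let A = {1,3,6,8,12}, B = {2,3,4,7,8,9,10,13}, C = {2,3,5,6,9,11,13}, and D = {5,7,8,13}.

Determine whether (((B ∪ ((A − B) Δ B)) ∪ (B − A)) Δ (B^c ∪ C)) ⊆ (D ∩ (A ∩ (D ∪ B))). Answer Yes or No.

No

A − B = {1,6,12}
(A − B) Δ B = {1,2,3,4,6,7,8,9,10,12,13}
B ∪ ((A − B) Δ B) = {1,2,3,4,6,7,8,9,10,12,13}
B − A = {2,4,7,9,10,13}
(B ∪ ((A − B) Δ B)) ∪ (B − A) = {1,2,3,4,6,7,8,9,10,12,13}
B^c = {1,5,6,11,12}
B^c ∪ C = {1,2,3,5,6,9,11,12,13}
((B ∪ ((A − B) Δ B)) ∪ (B − A)) Δ (B^c ∪ C) = {4,5,7,8,10,11}
D ∪ B = {2,3,4,5,7,8,9,10,13}
A ∩ (D ∪ B) = {3,8}
D ∩ (A ∩ (D ∪ B)) = {8}
4 ∈ ((B ∪ ((A − B) Δ B)) ∪ (B − A)) Δ (B^c ∪ C) but 4 ∉ D ∩ (A ∩ (D ∪ B)), so the inclusion fails.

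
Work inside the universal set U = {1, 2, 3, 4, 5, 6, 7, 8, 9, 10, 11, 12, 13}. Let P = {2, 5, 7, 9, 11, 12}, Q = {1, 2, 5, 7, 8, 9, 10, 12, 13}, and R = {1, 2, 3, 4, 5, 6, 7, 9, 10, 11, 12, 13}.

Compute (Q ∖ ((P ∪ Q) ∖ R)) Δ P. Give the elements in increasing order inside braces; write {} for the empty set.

P ∪ Q = {1, 2, 5, 7, 8, 9, 10, 11, 12, 13}
(P ∪ Q) ∖ R = {8}
Q ∖ ((P ∪ Q) ∖ R) = {1, 2, 5, 7, 9, 10, 12, 13}
(Q ∖ ((P ∪ Q) ∖ R)) Δ P = {1, 10, 11, 13}

{1, 10, 11, 13}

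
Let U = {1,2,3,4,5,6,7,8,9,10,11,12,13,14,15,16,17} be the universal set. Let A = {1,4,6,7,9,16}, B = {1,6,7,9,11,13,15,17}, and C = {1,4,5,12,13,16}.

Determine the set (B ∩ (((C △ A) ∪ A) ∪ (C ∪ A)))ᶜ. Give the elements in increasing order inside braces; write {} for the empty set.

{2,3,4,5,8,10,11,12,14,15,16,17}

C △ A = {5,6,7,9,12,13}
(C △ A) ∪ A = {1,4,5,6,7,9,12,13,16}
C ∪ A = {1,4,5,6,7,9,12,13,16}
((C △ A) ∪ A) ∪ (C ∪ A) = {1,4,5,6,7,9,12,13,16}
B ∩ (((C △ A) ∪ A) ∪ (C ∪ A)) = {1,6,7,9,13}
(B ∩ (((C △ A) ∪ A) ∪ (C ∪ A)))ᶜ = {2,3,4,5,8,10,11,12,14,15,16,17}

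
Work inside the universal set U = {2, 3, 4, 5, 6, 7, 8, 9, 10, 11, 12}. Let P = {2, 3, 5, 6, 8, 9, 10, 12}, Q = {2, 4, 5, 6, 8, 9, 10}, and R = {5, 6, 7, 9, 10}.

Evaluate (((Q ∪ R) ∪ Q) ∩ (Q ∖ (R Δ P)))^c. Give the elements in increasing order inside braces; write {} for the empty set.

Q ∪ R = {2, 4, 5, 6, 7, 8, 9, 10}
(Q ∪ R) ∪ Q = {2, 4, 5, 6, 7, 8, 9, 10}
R Δ P = {2, 3, 7, 8, 12}
Q ∖ (R Δ P) = {4, 5, 6, 9, 10}
((Q ∪ R) ∪ Q) ∩ (Q ∖ (R Δ P)) = {4, 5, 6, 9, 10}
(((Q ∪ R) ∪ Q) ∩ (Q ∖ (R Δ P)))^c = {2, 3, 7, 8, 11, 12}

{2, 3, 7, 8, 11, 12}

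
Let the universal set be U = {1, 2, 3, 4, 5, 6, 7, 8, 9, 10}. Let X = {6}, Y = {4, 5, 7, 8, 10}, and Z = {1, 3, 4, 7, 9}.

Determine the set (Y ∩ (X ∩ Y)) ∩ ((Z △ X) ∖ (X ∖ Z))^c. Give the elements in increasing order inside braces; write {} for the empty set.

X ∩ Y = {}
Y ∩ (X ∩ Y) = {}
Z △ X = {1, 3, 4, 6, 7, 9}
X ∖ Z = {6}
(Z △ X) ∖ (X ∖ Z) = {1, 3, 4, 7, 9}
((Z △ X) ∖ (X ∖ Z))^c = {2, 5, 6, 8, 10}
(Y ∩ (X ∩ Y)) ∩ ((Z △ X) ∖ (X ∖ Z))^c = {}

{}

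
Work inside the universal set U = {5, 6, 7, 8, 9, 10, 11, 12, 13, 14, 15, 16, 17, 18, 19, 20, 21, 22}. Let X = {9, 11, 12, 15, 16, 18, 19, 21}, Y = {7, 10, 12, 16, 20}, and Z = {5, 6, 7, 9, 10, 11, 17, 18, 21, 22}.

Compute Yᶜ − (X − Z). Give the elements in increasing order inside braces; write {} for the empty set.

Yᶜ = {5, 6, 8, 9, 11, 13, 14, 15, 17, 18, 19, 21, 22}
X − Z = {12, 15, 16, 19}
Yᶜ − (X − Z) = {5, 6, 8, 9, 11, 13, 14, 17, 18, 21, 22}

{5, 6, 8, 9, 11, 13, 14, 17, 18, 21, 22}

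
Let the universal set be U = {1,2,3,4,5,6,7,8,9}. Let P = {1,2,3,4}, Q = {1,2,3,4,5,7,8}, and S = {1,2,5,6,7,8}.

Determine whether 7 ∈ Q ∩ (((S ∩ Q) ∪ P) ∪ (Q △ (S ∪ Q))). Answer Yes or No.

7 ∈ S and 7 ∈ Q, so 7 ∈ S ∩ Q
7 ∈ (S ∩ Q) and 7 ∉ P, so 7 ∈ (S ∩ Q) ∪ P
7 ∈ S and 7 ∈ Q, so 7 ∈ S ∪ Q
7 ∈ Q and 7 ∈ (S ∪ Q), so 7 ∉ Q △ (S ∪ Q)
7 ∈ ((S ∩ Q) ∪ P) and 7 ∉ (Q △ (S ∪ Q)), so 7 ∈ ((S ∩ Q) ∪ P) ∪ (Q △ (S ∪ Q))
7 ∈ Q and 7 ∈ (((S ∩ Q) ∪ P) ∪ (Q △ (S ∪ Q))), so 7 ∈ Q ∩ (((S ∩ Q) ∪ P) ∪ (Q △ (S ∪ Q)))

Yes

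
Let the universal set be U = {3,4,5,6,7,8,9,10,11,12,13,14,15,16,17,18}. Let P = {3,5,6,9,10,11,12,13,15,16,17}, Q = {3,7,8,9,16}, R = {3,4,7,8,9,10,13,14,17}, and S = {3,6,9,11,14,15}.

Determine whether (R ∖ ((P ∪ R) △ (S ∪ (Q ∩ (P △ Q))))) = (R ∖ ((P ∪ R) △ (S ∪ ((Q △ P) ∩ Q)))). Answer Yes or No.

P ∪ R = {3,4,5,6,7,8,9,10,11,12,13,14,15,16,17}
P △ Q = {5,6,7,8,10,11,12,13,15,17}
Q ∩ (P △ Q) = {7,8}
S ∪ (Q ∩ (P △ Q)) = {3,6,7,8,9,11,14,15}
(P ∪ R) △ (S ∪ (Q ∩ (P △ Q))) = {4,5,10,12,13,16,17}
R ∖ ((P ∪ R) △ (S ∪ (Q ∩ (P △ Q)))) = {3,7,8,9,14}
Q △ P = {5,6,7,8,10,11,12,13,15,17}
(Q △ P) ∩ Q = {7,8}
S ∪ ((Q △ P) ∩ Q) = {3,6,7,8,9,11,14,15}
(P ∪ R) △ (S ∪ ((Q △ P) ∩ Q)) = {4,5,10,12,13,16,17}
R ∖ ((P ∪ R) △ (S ∪ ((Q △ P) ∩ Q))) = {3,7,8,9,14}
Both equal {3,7,8,9,14}, so R ∖ ((P ∪ R) △ (S ∪ (Q ∩ (P △ Q)))) = R ∖ ((P ∪ R) △ (S ∪ ((Q △ P) ∩ Q))).

Yes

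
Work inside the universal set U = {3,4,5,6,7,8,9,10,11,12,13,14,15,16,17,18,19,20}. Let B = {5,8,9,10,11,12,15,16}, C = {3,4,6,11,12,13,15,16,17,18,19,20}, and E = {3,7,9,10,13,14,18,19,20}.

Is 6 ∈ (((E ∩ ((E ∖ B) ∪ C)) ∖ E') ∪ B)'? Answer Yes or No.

Yes

6 ∉ E and 6 ∉ B, so 6 ∉ E ∖ B
6 ∉ (E ∖ B) and 6 ∈ C, so 6 ∈ (E ∖ B) ∪ C
6 ∉ E and 6 ∈ ((E ∖ B) ∪ C), so 6 ∉ E ∩ ((E ∖ B) ∪ C)
6 ∉ E, so 6 ∈ E'
6 ∉ (E ∩ ((E ∖ B) ∪ C)) and 6 ∈ E', so 6 ∉ (E ∩ ((E ∖ B) ∪ C)) ∖ E'
6 ∉ ((E ∩ ((E ∖ B) ∪ C)) ∖ E') and 6 ∉ B, so 6 ∉ ((E ∩ ((E ∖ B) ∪ C)) ∖ E') ∪ B
6 ∈ (((E ∩ ((E ∖ B) ∪ C)) ∖ E') ∪ B)' since 6 ∉ (((E ∩ ((E ∖ B) ∪ C)) ∖ E') ∪ B)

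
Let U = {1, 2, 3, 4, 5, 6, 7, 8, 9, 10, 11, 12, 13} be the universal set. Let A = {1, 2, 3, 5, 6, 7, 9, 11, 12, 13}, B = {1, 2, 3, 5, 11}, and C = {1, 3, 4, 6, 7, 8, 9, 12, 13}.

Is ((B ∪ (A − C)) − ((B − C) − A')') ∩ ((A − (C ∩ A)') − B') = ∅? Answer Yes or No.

Yes

A − C = {2, 5, 11}
B ∪ (A − C) = {1, 2, 3, 5, 11}
B − C = {2, 5, 11}
A' = {4, 8, 10}
(B − C) − A' = {2, 5, 11}
((B − C) − A')' = {1, 3, 4, 6, 7, 8, 9, 10, 12, 13}
(B ∪ (A − C)) − ((B − C) − A')' = {2, 5, 11}
C ∩ A = {1, 3, 6, 7, 9, 12, 13}
(C ∩ A)' = {2, 4, 5, 8, 10, 11}
A − (C ∩ A)' = {1, 3, 6, 7, 9, 12, 13}
B' = {4, 6, 7, 8, 9, 10, 12, 13}
(A − (C ∩ A)') − B' = {1, 3}
{2, 5, 11} and {1, 3} share no elements.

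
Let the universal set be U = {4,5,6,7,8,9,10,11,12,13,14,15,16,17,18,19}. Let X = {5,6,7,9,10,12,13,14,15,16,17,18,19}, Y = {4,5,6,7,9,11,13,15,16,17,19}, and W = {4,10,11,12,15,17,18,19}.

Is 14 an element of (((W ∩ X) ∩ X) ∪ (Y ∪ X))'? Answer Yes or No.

No

14 ∉ W and 14 ∈ X, so 14 ∉ W ∩ X
14 ∉ (W ∩ X) and 14 ∈ X, so 14 ∉ (W ∩ X) ∩ X
14 ∉ Y and 14 ∈ X, so 14 ∈ Y ∪ X
14 ∉ ((W ∩ X) ∩ X) and 14 ∈ (Y ∪ X), so 14 ∈ ((W ∩ X) ∩ X) ∪ (Y ∪ X)
14 ∉ (((W ∩ X) ∩ X) ∪ (Y ∪ X))' since 14 ∈ (((W ∩ X) ∩ X) ∪ (Y ∪ X))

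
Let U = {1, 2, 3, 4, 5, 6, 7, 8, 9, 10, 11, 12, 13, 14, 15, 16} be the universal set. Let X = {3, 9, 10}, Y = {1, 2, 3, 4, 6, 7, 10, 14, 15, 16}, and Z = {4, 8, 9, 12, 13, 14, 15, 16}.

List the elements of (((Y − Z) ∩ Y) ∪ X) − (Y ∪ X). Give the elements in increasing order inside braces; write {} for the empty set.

Y − Z = {1, 2, 3, 6, 7, 10}
(Y − Z) ∩ Y = {1, 2, 3, 6, 7, 10}
((Y − Z) ∩ Y) ∪ X = {1, 2, 3, 6, 7, 9, 10}
Y ∪ X = {1, 2, 3, 4, 6, 7, 9, 10, 14, 15, 16}
(((Y − Z) ∩ Y) ∪ X) − (Y ∪ X) = {}

{}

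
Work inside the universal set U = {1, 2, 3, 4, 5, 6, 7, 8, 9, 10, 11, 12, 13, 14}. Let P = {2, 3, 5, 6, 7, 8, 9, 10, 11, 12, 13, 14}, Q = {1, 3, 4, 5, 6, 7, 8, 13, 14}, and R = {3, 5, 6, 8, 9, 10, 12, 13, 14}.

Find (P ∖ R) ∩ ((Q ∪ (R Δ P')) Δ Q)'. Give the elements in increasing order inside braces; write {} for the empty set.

{2, 7, 11}

P ∖ R = {2, 7, 11}
P' = {1, 4}
R Δ P' = {1, 3, 4, 5, 6, 8, 9, 10, 12, 13, 14}
Q ∪ (R Δ P') = {1, 3, 4, 5, 6, 7, 8, 9, 10, 12, 13, 14}
(Q ∪ (R Δ P')) Δ Q = {9, 10, 12}
((Q ∪ (R Δ P')) Δ Q)' = {1, 2, 3, 4, 5, 6, 7, 8, 11, 13, 14}
(P ∖ R) ∩ ((Q ∪ (R Δ P')) Δ Q)' = {2, 7, 11}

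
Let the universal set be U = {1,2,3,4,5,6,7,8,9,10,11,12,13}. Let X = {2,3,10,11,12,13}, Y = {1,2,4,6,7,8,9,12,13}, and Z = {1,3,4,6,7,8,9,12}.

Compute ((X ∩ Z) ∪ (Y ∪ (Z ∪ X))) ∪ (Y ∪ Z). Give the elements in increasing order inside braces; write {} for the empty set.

{1,2,3,4,6,7,8,9,10,11,12,13}

X ∩ Z = {3,12}
Z ∪ X = {1,2,3,4,6,7,8,9,10,11,12,13}
Y ∪ (Z ∪ X) = {1,2,3,4,6,7,8,9,10,11,12,13}
(X ∩ Z) ∪ (Y ∪ (Z ∪ X)) = {1,2,3,4,6,7,8,9,10,11,12,13}
Y ∪ Z = {1,2,3,4,6,7,8,9,12,13}
((X ∩ Z) ∪ (Y ∪ (Z ∪ X))) ∪ (Y ∪ Z) = {1,2,3,4,6,7,8,9,10,11,12,13}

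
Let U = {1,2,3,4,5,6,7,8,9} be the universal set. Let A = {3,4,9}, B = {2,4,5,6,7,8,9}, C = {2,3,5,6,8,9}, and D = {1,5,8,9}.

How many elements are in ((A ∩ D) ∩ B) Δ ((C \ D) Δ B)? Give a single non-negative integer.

5

A ∩ D = {9}
(A ∩ D) ∩ B = {9}
C \ D = {2,3,6}
(C \ D) Δ B = {3,4,5,7,8,9}
((A ∩ D) ∩ B) Δ ((C \ D) Δ B) = {3,4,5,7,8}
|((A ∩ D) ∩ B) Δ ((C \ D) Δ B)| = 5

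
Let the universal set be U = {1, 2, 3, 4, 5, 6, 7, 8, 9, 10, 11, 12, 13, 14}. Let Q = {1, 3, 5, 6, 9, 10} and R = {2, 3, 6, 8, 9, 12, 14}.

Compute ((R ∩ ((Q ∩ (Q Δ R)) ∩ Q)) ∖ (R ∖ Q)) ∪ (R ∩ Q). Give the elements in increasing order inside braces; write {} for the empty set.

{3, 6, 9}

Q Δ R = {1, 2, 5, 8, 10, 12, 14}
Q ∩ (Q Δ R) = {1, 5, 10}
(Q ∩ (Q Δ R)) ∩ Q = {1, 5, 10}
R ∩ ((Q ∩ (Q Δ R)) ∩ Q) = {}
R ∖ Q = {2, 8, 12, 14}
(R ∩ ((Q ∩ (Q Δ R)) ∩ Q)) ∖ (R ∖ Q) = {}
R ∩ Q = {3, 6, 9}
((R ∩ ((Q ∩ (Q Δ R)) ∩ Q)) ∖ (R ∖ Q)) ∪ (R ∩ Q) = {3, 6, 9}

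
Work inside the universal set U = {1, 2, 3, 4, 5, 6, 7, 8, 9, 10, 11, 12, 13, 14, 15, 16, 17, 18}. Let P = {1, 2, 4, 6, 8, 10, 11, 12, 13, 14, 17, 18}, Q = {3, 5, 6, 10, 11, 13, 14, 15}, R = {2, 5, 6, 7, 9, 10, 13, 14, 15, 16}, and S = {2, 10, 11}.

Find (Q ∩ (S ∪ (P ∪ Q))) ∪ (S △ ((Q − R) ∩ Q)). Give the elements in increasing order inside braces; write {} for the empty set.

P ∪ Q = {1, 2, 3, 4, 5, 6, 8, 10, 11, 12, 13, 14, 15, 17, 18}
S ∪ (P ∪ Q) = {1, 2, 3, 4, 5, 6, 8, 10, 11, 12, 13, 14, 15, 17, 18}
Q ∩ (S ∪ (P ∪ Q)) = {3, 5, 6, 10, 11, 13, 14, 15}
Q − R = {3, 11}
(Q − R) ∩ Q = {3, 11}
S △ ((Q − R) ∩ Q) = {2, 3, 10}
(Q ∩ (S ∪ (P ∪ Q))) ∪ (S △ ((Q − R) ∩ Q)) = {2, 3, 5, 6, 10, 11, 13, 14, 15}

{2, 3, 5, 6, 10, 11, 13, 14, 15}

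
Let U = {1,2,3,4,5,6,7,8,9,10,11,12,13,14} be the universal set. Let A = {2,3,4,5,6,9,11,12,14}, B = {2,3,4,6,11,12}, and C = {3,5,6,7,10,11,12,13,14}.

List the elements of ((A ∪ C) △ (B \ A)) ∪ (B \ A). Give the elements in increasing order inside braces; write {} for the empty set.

{2,3,4,5,6,7,9,10,11,12,13,14}

A ∪ C = {2,3,4,5,6,7,9,10,11,12,13,14}
B \ A = {}
(A ∪ C) △ (B \ A) = {2,3,4,5,6,7,9,10,11,12,13,14}
((A ∪ C) △ (B \ A)) ∪ (B \ A) = {2,3,4,5,6,7,9,10,11,12,13,14}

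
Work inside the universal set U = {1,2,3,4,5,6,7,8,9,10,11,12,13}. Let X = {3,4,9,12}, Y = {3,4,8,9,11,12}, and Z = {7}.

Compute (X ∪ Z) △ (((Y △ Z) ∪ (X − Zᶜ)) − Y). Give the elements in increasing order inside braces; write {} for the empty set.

{3,4,9,12}

X ∪ Z = {3,4,7,9,12}
Y △ Z = {3,4,7,8,9,11,12}
Zᶜ = {1,2,3,4,5,6,8,9,10,11,12,13}
X − Zᶜ = {}
(Y △ Z) ∪ (X − Zᶜ) = {3,4,7,8,9,11,12}
((Y △ Z) ∪ (X − Zᶜ)) − Y = {7}
(X ∪ Z) △ (((Y △ Z) ∪ (X − Zᶜ)) − Y) = {3,4,9,12}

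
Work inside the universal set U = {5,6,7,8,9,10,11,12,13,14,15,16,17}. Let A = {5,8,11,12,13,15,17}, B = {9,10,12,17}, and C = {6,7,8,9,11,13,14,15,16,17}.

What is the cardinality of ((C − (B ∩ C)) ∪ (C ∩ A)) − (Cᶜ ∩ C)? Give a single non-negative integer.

9

B ∩ C = {9,17}
C − (B ∩ C) = {6,7,8,11,13,14,15,16}
C ∩ A = {8,11,13,15,17}
(C − (B ∩ C)) ∪ (C ∩ A) = {6,7,8,11,13,14,15,16,17}
Cᶜ = {5,10,12}
Cᶜ ∩ C = {}
((C − (B ∩ C)) ∪ (C ∩ A)) − (Cᶜ ∩ C) = {6,7,8,11,13,14,15,16,17}
|((C − (B ∩ C)) ∪ (C ∩ A)) − (Cᶜ ∩ C)| = 9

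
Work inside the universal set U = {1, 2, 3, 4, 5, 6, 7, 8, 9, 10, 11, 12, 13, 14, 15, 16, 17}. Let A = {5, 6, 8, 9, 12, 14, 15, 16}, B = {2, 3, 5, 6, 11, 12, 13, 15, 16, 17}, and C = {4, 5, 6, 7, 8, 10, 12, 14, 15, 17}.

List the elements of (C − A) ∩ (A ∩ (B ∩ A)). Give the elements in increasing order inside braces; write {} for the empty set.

C − A = {4, 7, 10, 17}
B ∩ A = {5, 6, 12, 15, 16}
A ∩ (B ∩ A) = {5, 6, 12, 15, 16}
(C − A) ∩ (A ∩ (B ∩ A)) = {}

{}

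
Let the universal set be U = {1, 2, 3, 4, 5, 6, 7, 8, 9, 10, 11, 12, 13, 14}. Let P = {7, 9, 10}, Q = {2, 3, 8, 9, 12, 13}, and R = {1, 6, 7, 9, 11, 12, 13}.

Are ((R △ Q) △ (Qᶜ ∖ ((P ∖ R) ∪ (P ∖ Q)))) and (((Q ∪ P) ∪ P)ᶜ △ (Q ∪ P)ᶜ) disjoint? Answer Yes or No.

R △ Q = {1, 2, 3, 6, 7, 8, 11}
Qᶜ = {1, 4, 5, 6, 7, 10, 11, 14}
P ∖ R = {10}
P ∖ Q = {7, 10}
(P ∖ R) ∪ (P ∖ Q) = {7, 10}
Qᶜ ∖ ((P ∖ R) ∪ (P ∖ Q)) = {1, 4, 5, 6, 11, 14}
(R △ Q) △ (Qᶜ ∖ ((P ∖ R) ∪ (P ∖ Q))) = {2, 3, 4, 5, 7, 8, 14}
Q ∪ P = {2, 3, 7, 8, 9, 10, 12, 13}
(Q ∪ P) ∪ P = {2, 3, 7, 8, 9, 10, 12, 13}
((Q ∪ P) ∪ P)ᶜ = {1, 4, 5, 6, 11, 14}
(Q ∪ P)ᶜ = {1, 4, 5, 6, 11, 14}
((Q ∪ P) ∪ P)ᶜ △ (Q ∪ P)ᶜ = {}
{2, 3, 4, 5, 7, 8, 14} and {} share no elements.

Yes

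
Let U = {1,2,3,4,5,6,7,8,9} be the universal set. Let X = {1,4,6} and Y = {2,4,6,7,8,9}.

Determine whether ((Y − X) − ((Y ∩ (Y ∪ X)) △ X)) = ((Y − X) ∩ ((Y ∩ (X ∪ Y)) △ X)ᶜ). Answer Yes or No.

Y − X = {2,7,8,9}
Y ∪ X = {1,2,4,6,7,8,9}
Y ∩ (Y ∪ X) = {2,4,6,7,8,9}
(Y ∩ (Y ∪ X)) △ X = {1,2,7,8,9}
(Y − X) − ((Y ∩ (Y ∪ X)) △ X) = {}
X ∪ Y = {1,2,4,6,7,8,9}
Y ∩ (X ∪ Y) = {2,4,6,7,8,9}
(Y ∩ (X ∪ Y)) △ X = {1,2,7,8,9}
((Y ∩ (X ∪ Y)) △ X)ᶜ = {3,4,5,6}
(Y − X) ∩ ((Y ∩ (X ∪ Y)) △ X)ᶜ = {}
Both equal {}, so (Y − X) − ((Y ∩ (Y ∪ X)) △ X) = (Y − X) ∩ ((Y ∩ (X ∪ Y)) △ X)ᶜ.

Yes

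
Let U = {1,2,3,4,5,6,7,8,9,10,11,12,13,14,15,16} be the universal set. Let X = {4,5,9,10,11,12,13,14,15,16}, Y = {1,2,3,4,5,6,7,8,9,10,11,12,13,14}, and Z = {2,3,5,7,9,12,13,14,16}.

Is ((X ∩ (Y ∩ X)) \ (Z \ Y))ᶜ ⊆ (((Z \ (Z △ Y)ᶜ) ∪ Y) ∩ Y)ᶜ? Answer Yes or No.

Y ∩ X = {4,5,9,10,11,12,13,14}
X ∩ (Y ∩ X) = {4,5,9,10,11,12,13,14}
Z \ Y = {16}
(X ∩ (Y ∩ X)) \ (Z \ Y) = {4,5,9,10,11,12,13,14}
((X ∩ (Y ∩ X)) \ (Z \ Y))ᶜ = {1,2,3,6,7,8,15,16}
Z △ Y = {1,4,6,8,10,11,16}
(Z △ Y)ᶜ = {2,3,5,7,9,12,13,14,15}
Z \ (Z △ Y)ᶜ = {16}
(Z \ (Z △ Y)ᶜ) ∪ Y = {1,2,3,4,5,6,7,8,9,10,11,12,13,14,16}
((Z \ (Z △ Y)ᶜ) ∪ Y) ∩ Y = {1,2,3,4,5,6,7,8,9,10,11,12,13,14}
(((Z \ (Z △ Y)ᶜ) ∪ Y) ∩ Y)ᶜ = {15,16}
1 ∈ ((X ∩ (Y ∩ X)) \ (Z \ Y))ᶜ but 1 ∉ (((Z \ (Z △ Y)ᶜ) ∪ Y) ∩ Y)ᶜ, so the inclusion fails.

No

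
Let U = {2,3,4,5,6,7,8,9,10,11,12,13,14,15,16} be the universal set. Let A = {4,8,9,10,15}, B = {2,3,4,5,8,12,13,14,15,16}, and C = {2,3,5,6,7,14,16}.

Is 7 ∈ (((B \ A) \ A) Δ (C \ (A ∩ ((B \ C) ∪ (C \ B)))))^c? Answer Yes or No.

No

7 ∉ B and 7 ∉ A, so 7 ∉ B \ A
7 ∉ (B \ A) and 7 ∉ A, so 7 ∉ (B \ A) \ A
7 ∉ B and 7 ∈ C, so 7 ∉ B \ C
7 ∈ C and 7 ∉ B, so 7 ∈ C \ B
7 ∉ (B \ C) and 7 ∈ (C \ B), so 7 ∈ (B \ C) ∪ (C \ B)
7 ∉ A and 7 ∈ ((B \ C) ∪ (C \ B)), so 7 ∉ A ∩ ((B \ C) ∪ (C \ B))
7 ∈ C and 7 ∉ (A ∩ ((B \ C) ∪ (C \ B))), so 7 ∈ C \ (A ∩ ((B \ C) ∪ (C \ B)))
7 ∉ ((B \ A) \ A) and 7 ∈ (C \ (A ∩ ((B \ C) ∪ (C \ B)))), so 7 ∈ ((B \ A) \ A) Δ (C \ (A ∩ ((B \ C) ∪ (C \ B))))
7 ∉ (((B \ A) \ A) Δ (C \ (A ∩ ((B \ C) ∪ (C \ B)))))^c since 7 ∈ (((B \ A) \ A) Δ (C \ (A ∩ ((B \ C) ∪ (C \ B)))))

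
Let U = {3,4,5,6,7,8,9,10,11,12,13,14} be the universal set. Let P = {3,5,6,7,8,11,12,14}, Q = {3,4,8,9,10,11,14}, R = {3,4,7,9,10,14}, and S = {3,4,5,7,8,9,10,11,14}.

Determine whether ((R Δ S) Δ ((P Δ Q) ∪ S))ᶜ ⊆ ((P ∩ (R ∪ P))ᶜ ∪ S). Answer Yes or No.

R Δ S = {5,8,11}
P Δ Q = {4,5,6,7,9,10,12}
(P Δ Q) ∪ S = {3,4,5,6,7,8,9,10,11,12,14}
(R Δ S) Δ ((P Δ Q) ∪ S) = {3,4,6,7,9,10,12,14}
((R Δ S) Δ ((P Δ Q) ∪ S))ᶜ = {5,8,11,13}
R ∪ P = {3,4,5,6,7,8,9,10,11,12,14}
P ∩ (R ∪ P) = {3,5,6,7,8,11,12,14}
(P ∩ (R ∪ P))ᶜ = {4,9,10,13}
(P ∩ (R ∪ P))ᶜ ∪ S = {3,4,5,7,8,9,10,11,13,14}
Every element of {5,8,11,13} is in {3,4,5,7,8,9,10,11,13,14}, so ((R Δ S) Δ ((P Δ Q) ∪ S))ᶜ ⊆ (P ∩ (R ∪ P))ᶜ ∪ S.

Yes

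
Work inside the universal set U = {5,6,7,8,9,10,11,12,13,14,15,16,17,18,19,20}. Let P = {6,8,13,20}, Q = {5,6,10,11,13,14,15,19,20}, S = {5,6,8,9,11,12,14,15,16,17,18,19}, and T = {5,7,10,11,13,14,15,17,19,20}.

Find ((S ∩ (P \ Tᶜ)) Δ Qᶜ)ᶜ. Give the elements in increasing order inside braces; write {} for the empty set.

Tᶜ = {6,8,9,12,16,18}
P \ Tᶜ = {13,20}
S ∩ (P \ Tᶜ) = {}
Qᶜ = {7,8,9,12,16,17,18}
(S ∩ (P \ Tᶜ)) Δ Qᶜ = {7,8,9,12,16,17,18}
((S ∩ (P \ Tᶜ)) Δ Qᶜ)ᶜ = {5,6,10,11,13,14,15,19,20}

{5,6,10,11,13,14,15,19,20}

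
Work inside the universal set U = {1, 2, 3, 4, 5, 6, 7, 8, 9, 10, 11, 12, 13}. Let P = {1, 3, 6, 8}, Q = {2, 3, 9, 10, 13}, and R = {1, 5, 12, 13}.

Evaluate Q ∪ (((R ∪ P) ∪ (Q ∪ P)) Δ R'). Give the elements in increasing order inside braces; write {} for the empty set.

R ∪ P = {1, 3, 5, 6, 8, 12, 13}
Q ∪ P = {1, 2, 3, 6, 8, 9, 10, 13}
(R ∪ P) ∪ (Q ∪ P) = {1, 2, 3, 5, 6, 8, 9, 10, 12, 13}
R' = {2, 3, 4, 6, 7, 8, 9, 10, 11}
((R ∪ P) ∪ (Q ∪ P)) Δ R' = {1, 4, 5, 7, 11, 12, 13}
Q ∪ (((R ∪ P) ∪ (Q ∪ P)) Δ R') = {1, 2, 3, 4, 5, 7, 9, 10, 11, 12, 13}

{1, 2, 3, 4, 5, 7, 9, 10, 11, 12, 13}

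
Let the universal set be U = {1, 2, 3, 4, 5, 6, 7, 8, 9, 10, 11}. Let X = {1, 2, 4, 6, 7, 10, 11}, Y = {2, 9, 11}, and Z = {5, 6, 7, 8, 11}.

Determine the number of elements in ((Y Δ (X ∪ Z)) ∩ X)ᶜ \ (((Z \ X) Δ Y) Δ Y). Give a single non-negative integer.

X ∪ Z = {1, 2, 4, 5, 6, 7, 8, 10, 11}
Y Δ (X ∪ Z) = {1, 4, 5, 6, 7, 8, 9, 10}
(Y Δ (X ∪ Z)) ∩ X = {1, 4, 6, 7, 10}
((Y Δ (X ∪ Z)) ∩ X)ᶜ = {2, 3, 5, 8, 9, 11}
Z \ X = {5, 8}
(Z \ X) Δ Y = {2, 5, 8, 9, 11}
((Z \ X) Δ Y) Δ Y = {5, 8}
((Y Δ (X ∪ Z)) ∩ X)ᶜ \ (((Z \ X) Δ Y) Δ Y) = {2, 3, 9, 11}
|((Y Δ (X ∪ Z)) ∩ X)ᶜ \ (((Z \ X) Δ Y) Δ Y)| = 4

4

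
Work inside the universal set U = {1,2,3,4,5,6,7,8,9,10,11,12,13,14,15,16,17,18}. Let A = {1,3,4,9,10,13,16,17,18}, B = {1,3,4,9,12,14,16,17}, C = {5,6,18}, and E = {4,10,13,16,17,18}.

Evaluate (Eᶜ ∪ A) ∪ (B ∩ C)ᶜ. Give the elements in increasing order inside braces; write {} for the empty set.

Eᶜ = {1,2,3,5,6,7,8,9,11,12,14,15}
Eᶜ ∪ A = {1,2,3,4,5,6,7,8,9,10,11,12,13,14,15,16,17,18}
B ∩ C = {}
(B ∩ C)ᶜ = {1,2,3,4,5,6,7,8,9,10,11,12,13,14,15,16,17,18}
(Eᶜ ∪ A) ∪ (B ∩ C)ᶜ = {1,2,3,4,5,6,7,8,9,10,11,12,13,14,15,16,17,18}

{1,2,3,4,5,6,7,8,9,10,11,12,13,14,15,16,17,18}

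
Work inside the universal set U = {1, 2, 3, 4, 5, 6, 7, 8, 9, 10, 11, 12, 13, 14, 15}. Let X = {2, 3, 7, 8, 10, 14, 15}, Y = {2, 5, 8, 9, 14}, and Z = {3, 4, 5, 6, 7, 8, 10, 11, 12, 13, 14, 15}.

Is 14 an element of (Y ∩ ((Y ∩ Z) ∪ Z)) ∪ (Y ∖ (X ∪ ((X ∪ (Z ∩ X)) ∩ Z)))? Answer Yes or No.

Yes

14 ∈ Y and 14 ∈ Z, so 14 ∈ Y ∩ Z
14 ∈ (Y ∩ Z) and 14 ∈ Z, so 14 ∈ (Y ∩ Z) ∪ Z
14 ∈ Y and 14 ∈ ((Y ∩ Z) ∪ Z), so 14 ∈ Y ∩ ((Y ∩ Z) ∪ Z)
14 ∈ Z and 14 ∈ X, so 14 ∈ Z ∩ X
14 ∈ X and 14 ∈ (Z ∩ X), so 14 ∈ X ∪ (Z ∩ X)
14 ∈ (X ∪ (Z ∩ X)) and 14 ∈ Z, so 14 ∈ (X ∪ (Z ∩ X)) ∩ Z
14 ∈ X and 14 ∈ ((X ∪ (Z ∩ X)) ∩ Z), so 14 ∈ X ∪ ((X ∪ (Z ∩ X)) ∩ Z)
14 ∈ Y and 14 ∈ (X ∪ ((X ∪ (Z ∩ X)) ∩ Z)), so 14 ∉ Y ∖ (X ∪ ((X ∪ (Z ∩ X)) ∩ Z))
14 ∈ (Y ∩ ((Y ∩ Z) ∪ Z)) and 14 ∉ (Y ∖ (X ∪ ((X ∪ (Z ∩ X)) ∩ Z))), so 14 ∈ (Y ∩ ((Y ∩ Z) ∪ Z)) ∪ (Y ∖ (X ∪ ((X ∪ (Z ∩ X)) ∩ Z)))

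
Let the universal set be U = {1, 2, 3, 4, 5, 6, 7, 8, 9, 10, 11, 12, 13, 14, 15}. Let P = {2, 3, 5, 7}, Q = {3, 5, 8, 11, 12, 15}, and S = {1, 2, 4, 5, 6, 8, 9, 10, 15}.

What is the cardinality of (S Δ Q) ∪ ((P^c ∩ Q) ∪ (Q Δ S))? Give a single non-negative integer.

11

S Δ Q = {1, 2, 3, 4, 6, 9, 10, 11, 12}
P^c = {1, 4, 6, 8, 9, 10, 11, 12, 13, 14, 15}
P^c ∩ Q = {8, 11, 12, 15}
Q Δ S = {1, 2, 3, 4, 6, 9, 10, 11, 12}
(P^c ∩ Q) ∪ (Q Δ S) = {1, 2, 3, 4, 6, 8, 9, 10, 11, 12, 15}
(S Δ Q) ∪ ((P^c ∩ Q) ∪ (Q Δ S)) = {1, 2, 3, 4, 6, 8, 9, 10, 11, 12, 15}
|(S Δ Q) ∪ ((P^c ∩ Q) ∪ (Q Δ S))| = 11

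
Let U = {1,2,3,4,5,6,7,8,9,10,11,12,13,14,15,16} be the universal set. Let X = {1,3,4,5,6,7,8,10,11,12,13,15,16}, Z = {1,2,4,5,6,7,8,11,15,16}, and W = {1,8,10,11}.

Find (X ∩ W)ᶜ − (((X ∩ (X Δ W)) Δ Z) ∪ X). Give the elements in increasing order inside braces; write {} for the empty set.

X ∩ W = {1,8,10,11}
(X ∩ W)ᶜ = {2,3,4,5,6,7,9,12,13,14,15,16}
X Δ W = {3,4,5,6,7,12,13,15,16}
X ∩ (X Δ W) = {3,4,5,6,7,12,13,15,16}
(X ∩ (X Δ W)) Δ Z = {1,2,3,8,11,12,13}
((X ∩ (X Δ W)) Δ Z) ∪ X = {1,2,3,4,5,6,7,8,10,11,12,13,15,16}
(X ∩ W)ᶜ − (((X ∩ (X Δ W)) Δ Z) ∪ X) = {9,14}

{9,14}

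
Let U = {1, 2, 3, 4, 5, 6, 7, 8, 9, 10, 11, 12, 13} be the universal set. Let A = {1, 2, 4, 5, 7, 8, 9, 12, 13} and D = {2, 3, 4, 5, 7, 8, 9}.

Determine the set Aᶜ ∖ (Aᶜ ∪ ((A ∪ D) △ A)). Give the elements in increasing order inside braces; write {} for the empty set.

{}

Aᶜ = {3, 6, 10, 11}
A ∪ D = {1, 2, 3, 4, 5, 7, 8, 9, 12, 13}
(A ∪ D) △ A = {3}
Aᶜ ∪ ((A ∪ D) △ A) = {3, 6, 10, 11}
Aᶜ ∖ (Aᶜ ∪ ((A ∪ D) △ A)) = {}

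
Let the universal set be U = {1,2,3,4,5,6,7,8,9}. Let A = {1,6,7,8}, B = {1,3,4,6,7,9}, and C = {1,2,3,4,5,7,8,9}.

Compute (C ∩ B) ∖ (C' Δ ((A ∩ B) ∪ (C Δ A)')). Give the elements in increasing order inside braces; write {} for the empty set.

C ∩ B = {1,3,4,7,9}
C' = {6}
A ∩ B = {1,6,7}
C Δ A = {2,3,4,5,6,9}
(C Δ A)' = {1,7,8}
(A ∩ B) ∪ (C Δ A)' = {1,6,7,8}
C' Δ ((A ∩ B) ∪ (C Δ A)') = {1,7,8}
(C ∩ B) ∖ (C' Δ ((A ∩ B) ∪ (C Δ A)')) = {3,4,9}

{3,4,9}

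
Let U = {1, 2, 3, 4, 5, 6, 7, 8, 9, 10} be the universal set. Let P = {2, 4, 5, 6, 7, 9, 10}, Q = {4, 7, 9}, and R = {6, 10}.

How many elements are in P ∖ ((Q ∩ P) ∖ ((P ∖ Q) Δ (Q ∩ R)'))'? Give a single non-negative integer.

0

Q ∩ P = {4, 7, 9}
P ∖ Q = {2, 5, 6, 10}
Q ∩ R = {}
(Q ∩ R)' = {1, 2, 3, 4, 5, 6, 7, 8, 9, 10}
(P ∖ Q) Δ (Q ∩ R)' = {1, 3, 4, 7, 8, 9}
(Q ∩ P) ∖ ((P ∖ Q) Δ (Q ∩ R)') = {}
((Q ∩ P) ∖ ((P ∖ Q) Δ (Q ∩ R)'))' = {1, 2, 3, 4, 5, 6, 7, 8, 9, 10}
P ∖ ((Q ∩ P) ∖ ((P ∖ Q) Δ (Q ∩ R)'))' = {}
|P ∖ ((Q ∩ P) ∖ ((P ∖ Q) Δ (Q ∩ R)'))'| = 0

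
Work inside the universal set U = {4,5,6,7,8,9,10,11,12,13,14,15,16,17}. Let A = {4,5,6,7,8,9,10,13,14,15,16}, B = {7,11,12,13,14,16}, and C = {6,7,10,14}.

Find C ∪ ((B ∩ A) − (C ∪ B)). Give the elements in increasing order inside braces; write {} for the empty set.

B ∩ A = {7,13,14,16}
C ∪ B = {6,7,10,11,12,13,14,16}
(B ∩ A) − (C ∪ B) = {}
C ∪ ((B ∩ A) − (C ∪ B)) = {6,7,10,14}

{6,7,10,14}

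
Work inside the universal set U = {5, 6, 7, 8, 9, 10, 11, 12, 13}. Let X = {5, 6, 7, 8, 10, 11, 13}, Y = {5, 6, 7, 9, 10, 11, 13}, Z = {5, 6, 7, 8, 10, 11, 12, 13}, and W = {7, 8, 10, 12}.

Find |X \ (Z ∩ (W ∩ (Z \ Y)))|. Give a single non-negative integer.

Z \ Y = {8, 12}
W ∩ (Z \ Y) = {8, 12}
Z ∩ (W ∩ (Z \ Y)) = {8, 12}
X \ (Z ∩ (W ∩ (Z \ Y))) = {5, 6, 7, 10, 11, 13}
|X \ (Z ∩ (W ∩ (Z \ Y)))| = 6

6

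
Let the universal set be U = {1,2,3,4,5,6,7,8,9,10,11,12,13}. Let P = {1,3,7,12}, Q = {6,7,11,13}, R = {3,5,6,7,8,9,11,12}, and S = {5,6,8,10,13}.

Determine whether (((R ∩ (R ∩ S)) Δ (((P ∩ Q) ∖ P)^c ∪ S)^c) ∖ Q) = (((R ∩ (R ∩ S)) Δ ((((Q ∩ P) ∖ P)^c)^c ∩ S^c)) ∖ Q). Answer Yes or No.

Yes

R ∩ S = {5,6,8}
R ∩ (R ∩ S) = {5,6,8}
P ∩ Q = {7}
(P ∩ Q) ∖ P = {}
((P ∩ Q) ∖ P)^c = {1,2,3,4,5,6,7,8,9,10,11,12,13}
((P ∩ Q) ∖ P)^c ∪ S = {1,2,3,4,5,6,7,8,9,10,11,12,13}
(((P ∩ Q) ∖ P)^c ∪ S)^c = {}
(R ∩ (R ∩ S)) Δ (((P ∩ Q) ∖ P)^c ∪ S)^c = {5,6,8}
((R ∩ (R ∩ S)) Δ (((P ∩ Q) ∖ P)^c ∪ S)^c) ∖ Q = {5,8}
Q ∩ P = {7}
(Q ∩ P) ∖ P = {}
((Q ∩ P) ∖ P)^c = {1,2,3,4,5,6,7,8,9,10,11,12,13}
(((Q ∩ P) ∖ P)^c)^c = {}
S^c = {1,2,3,4,7,9,11,12}
(((Q ∩ P) ∖ P)^c)^c ∩ S^c = {}
(R ∩ (R ∩ S)) Δ ((((Q ∩ P) ∖ P)^c)^c ∩ S^c) = {5,6,8}
((R ∩ (R ∩ S)) Δ ((((Q ∩ P) ∖ P)^c)^c ∩ S^c)) ∖ Q = {5,8}
Both equal {5,8}, so ((R ∩ (R ∩ S)) Δ (((P ∩ Q) ∖ P)^c ∪ S)^c) ∖ Q = ((R ∩ (R ∩ S)) Δ ((((Q ∩ P) ∖ P)^c)^c ∩ S^c)) ∖ Q.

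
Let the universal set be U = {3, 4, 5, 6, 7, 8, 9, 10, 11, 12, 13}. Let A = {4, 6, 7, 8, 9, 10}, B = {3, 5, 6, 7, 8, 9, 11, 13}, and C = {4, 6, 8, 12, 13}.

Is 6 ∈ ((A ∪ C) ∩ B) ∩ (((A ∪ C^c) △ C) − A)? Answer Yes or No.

6 ∈ A and 6 ∈ C, so 6 ∈ A ∪ C
6 ∈ (A ∪ C) and 6 ∈ B, so 6 ∈ (A ∪ C) ∩ B
6 ∈ C, so 6 ∉ C^c
6 ∈ A and 6 ∉ C^c, so 6 ∈ A ∪ C^c
6 ∈ (A ∪ C^c) and 6 ∈ C, so 6 ∉ (A ∪ C^c) △ C
6 ∉ ((A ∪ C^c) △ C) and 6 ∈ A, so 6 ∉ ((A ∪ C^c) △ C) − A
6 ∈ ((A ∪ C) ∩ B) and 6 ∉ (((A ∪ C^c) △ C) − A), so 6 ∉ ((A ∪ C) ∩ B) ∩ (((A ∪ C^c) △ C) − A)

No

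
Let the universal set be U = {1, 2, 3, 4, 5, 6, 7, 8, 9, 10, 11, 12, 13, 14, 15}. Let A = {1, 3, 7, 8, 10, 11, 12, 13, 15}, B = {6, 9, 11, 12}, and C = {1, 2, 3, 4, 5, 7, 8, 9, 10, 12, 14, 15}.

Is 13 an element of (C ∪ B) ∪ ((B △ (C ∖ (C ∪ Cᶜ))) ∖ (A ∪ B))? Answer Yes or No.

No

13 ∉ C and 13 ∉ B, so 13 ∉ C ∪ B
13 ∉ C, so 13 ∈ Cᶜ
13 ∉ C and 13 ∈ Cᶜ, so 13 ∈ C ∪ Cᶜ
13 ∉ C and 13 ∈ (C ∪ Cᶜ), so 13 ∉ C ∖ (C ∪ Cᶜ)
13 ∉ B and 13 ∉ (C ∖ (C ∪ Cᶜ)), so 13 ∉ B △ (C ∖ (C ∪ Cᶜ))
13 ∈ A and 13 ∉ B, so 13 ∈ A ∪ B
13 ∉ (B △ (C ∖ (C ∪ Cᶜ))) and 13 ∈ (A ∪ B), so 13 ∉ (B △ (C ∖ (C ∪ Cᶜ))) ∖ (A ∪ B)
13 ∉ (C ∪ B) and 13 ∉ ((B △ (C ∖ (C ∪ Cᶜ))) ∖ (A ∪ B)), so 13 ∉ (C ∪ B) ∪ ((B △ (C ∖ (C ∪ Cᶜ))) ∖ (A ∪ B))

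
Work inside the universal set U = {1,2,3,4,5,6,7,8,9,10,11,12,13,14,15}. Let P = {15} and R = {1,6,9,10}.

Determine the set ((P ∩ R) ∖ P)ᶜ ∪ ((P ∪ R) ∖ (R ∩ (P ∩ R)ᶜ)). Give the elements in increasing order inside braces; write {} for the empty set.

{1,2,3,4,5,6,7,8,9,10,11,12,13,14,15}

P ∩ R = {}
(P ∩ R) ∖ P = {}
((P ∩ R) ∖ P)ᶜ = {1,2,3,4,5,6,7,8,9,10,11,12,13,14,15}
P ∪ R = {1,6,9,10,15}
(P ∩ R)ᶜ = {1,2,3,4,5,6,7,8,9,10,11,12,13,14,15}
R ∩ (P ∩ R)ᶜ = {1,6,9,10}
(P ∪ R) ∖ (R ∩ (P ∩ R)ᶜ) = {15}
((P ∩ R) ∖ P)ᶜ ∪ ((P ∪ R) ∖ (R ∩ (P ∩ R)ᶜ)) = {1,2,3,4,5,6,7,8,9,10,11,12,13,14,15}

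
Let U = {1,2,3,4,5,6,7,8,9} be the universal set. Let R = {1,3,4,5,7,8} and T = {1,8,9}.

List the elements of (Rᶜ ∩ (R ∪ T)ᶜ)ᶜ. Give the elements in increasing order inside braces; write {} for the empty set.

Rᶜ = {2,6,9}
R ∪ T = {1,3,4,5,7,8,9}
(R ∪ T)ᶜ = {2,6}
Rᶜ ∩ (R ∪ T)ᶜ = {2,6}
(Rᶜ ∩ (R ∪ T)ᶜ)ᶜ = {1,3,4,5,7,8,9}

{1,3,4,5,7,8,9}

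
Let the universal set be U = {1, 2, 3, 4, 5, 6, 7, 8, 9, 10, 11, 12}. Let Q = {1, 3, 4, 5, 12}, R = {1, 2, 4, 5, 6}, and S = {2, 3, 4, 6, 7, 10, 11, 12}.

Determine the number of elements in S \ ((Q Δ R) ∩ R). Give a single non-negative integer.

6

Q Δ R = {2, 3, 6, 12}
(Q Δ R) ∩ R = {2, 6}
S \ ((Q Δ R) ∩ R) = {3, 4, 7, 10, 11, 12}
|S \ ((Q Δ R) ∩ R)| = 6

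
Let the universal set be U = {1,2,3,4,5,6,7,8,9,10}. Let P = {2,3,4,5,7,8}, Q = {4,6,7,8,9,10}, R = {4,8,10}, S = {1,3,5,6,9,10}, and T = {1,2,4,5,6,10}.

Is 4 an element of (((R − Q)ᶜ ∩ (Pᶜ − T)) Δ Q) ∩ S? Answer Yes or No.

4 ∈ R and 4 ∈ Q, so 4 ∉ R − Q
4 ∈ (R − Q)ᶜ since 4 ∉ (R − Q)
4 ∈ P, so 4 ∉ Pᶜ
4 ∉ Pᶜ and 4 ∈ T, so 4 ∉ Pᶜ − T
4 ∈ (R − Q)ᶜ and 4 ∉ (Pᶜ − T), so 4 ∉ (R − Q)ᶜ ∩ (Pᶜ − T)
4 ∉ ((R − Q)ᶜ ∩ (Pᶜ − T)) and 4 ∈ Q, so 4 ∈ ((R − Q)ᶜ ∩ (Pᶜ − T)) Δ Q
4 ∈ (((R − Q)ᶜ ∩ (Pᶜ − T)) Δ Q) and 4 ∉ S, so 4 ∉ (((R − Q)ᶜ ∩ (Pᶜ − T)) Δ Q) ∩ S

No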